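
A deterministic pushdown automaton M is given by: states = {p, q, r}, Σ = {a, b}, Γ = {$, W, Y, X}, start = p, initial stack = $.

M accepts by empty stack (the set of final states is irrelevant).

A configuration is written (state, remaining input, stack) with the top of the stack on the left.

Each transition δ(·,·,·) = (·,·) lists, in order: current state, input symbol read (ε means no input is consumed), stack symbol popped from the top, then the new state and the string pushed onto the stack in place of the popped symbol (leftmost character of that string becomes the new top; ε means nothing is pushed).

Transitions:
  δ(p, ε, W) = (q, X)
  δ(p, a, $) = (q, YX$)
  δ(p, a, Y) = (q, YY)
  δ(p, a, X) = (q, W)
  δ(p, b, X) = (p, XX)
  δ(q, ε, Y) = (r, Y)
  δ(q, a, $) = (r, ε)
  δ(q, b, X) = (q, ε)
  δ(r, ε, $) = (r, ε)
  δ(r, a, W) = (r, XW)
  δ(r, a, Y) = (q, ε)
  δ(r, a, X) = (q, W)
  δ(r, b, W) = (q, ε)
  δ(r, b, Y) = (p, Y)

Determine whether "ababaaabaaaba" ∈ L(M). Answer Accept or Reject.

(p, ababaaabaaaba, $) ⊢ (q, babaaabaaaba, YX$) ⊢ (r, babaaabaaaba, YX$) ⊢ (p, abaaabaaaba, YX$) ⊢ (q, baaabaaaba, YYX$) ⊢ (r, baaabaaaba, YYX$) ⊢ (p, aaabaaaba, YYX$) ⊢ (q, aabaaaba, YYYX$) ⊢ (r, aabaaaba, YYYX$) ⊢ (q, abaaaba, YYX$) ⊢ (r, abaaaba, YYX$) ⊢ (q, baaaba, YX$) ⊢ (r, baaaba, YX$) ⊢ (p, aaaba, YX$) ⊢ (q, aaba, YYX$) ⊢ (r, aaba, YYX$) ⊢ (q, aba, YX$) ⊢ (r, aba, YX$) ⊢ (q, ba, X$) ⊢ (q, a, $) ⊢ (r, ε, ε)
All input consumed and the stack is empty.

Accept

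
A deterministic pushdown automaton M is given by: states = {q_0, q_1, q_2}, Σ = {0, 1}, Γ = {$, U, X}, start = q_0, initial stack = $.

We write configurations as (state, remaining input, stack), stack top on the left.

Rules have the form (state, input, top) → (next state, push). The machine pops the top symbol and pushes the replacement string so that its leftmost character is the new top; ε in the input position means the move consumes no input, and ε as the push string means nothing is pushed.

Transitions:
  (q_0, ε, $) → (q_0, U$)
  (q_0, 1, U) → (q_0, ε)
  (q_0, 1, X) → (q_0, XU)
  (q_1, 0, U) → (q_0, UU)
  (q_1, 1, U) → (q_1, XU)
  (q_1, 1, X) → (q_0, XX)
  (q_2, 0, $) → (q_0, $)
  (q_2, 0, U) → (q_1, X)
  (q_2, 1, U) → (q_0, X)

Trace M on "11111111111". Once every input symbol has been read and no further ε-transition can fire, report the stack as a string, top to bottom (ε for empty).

U$

(q_0, 11111111111, $)
  ε-move, top $: go to q_0, push U$ → (q_0, 11111111111, U$)
  read 1, top U: go to q_0, push ε → (q_0, 1111111111, $)
  ε-move, top $: go to q_0, push U$ → (q_0, 1111111111, U$)
  read 1, top U: go to q_0, push ε → (q_0, 111111111, $)
  ε-move, top $: go to q_0, push U$ → (q_0, 111111111, U$)
  read 1, top U: go to q_0, push ε → (q_0, 11111111, $)
  ε-move, top $: go to q_0, push U$ → (q_0, 11111111, U$)
  read 1, top U: go to q_0, push ε → (q_0, 1111111, $)
  ε-move, top $: go to q_0, push U$ → (q_0, 1111111, U$)
  read 1, top U: go to q_0, push ε → (q_0, 111111, $)
  ε-move, top $: go to q_0, push U$ → (q_0, 111111, U$)
  read 1, top U: go to q_0, push ε → (q_0, 11111, $)
  ε-move, top $: go to q_0, push U$ → (q_0, 11111, U$)
  read 1, top U: go to q_0, push ε → (q_0, 1111, $)
  ε-move, top $: go to q_0, push U$ → (q_0, 1111, U$)
  read 1, top U: go to q_0, push ε → (q_0, 111, $)
  ε-move, top $: go to q_0, push U$ → (q_0, 111, U$)
  read 1, top U: go to q_0, push ε → (q_0, 11, $)
  ε-move, top $: go to q_0, push U$ → (q_0, 11, U$)
  read 1, top U: go to q_0, push ε → (q_0, 1, $)
  ε-move, top $: go to q_0, push U$ → (q_0, 1, U$)
  read 1, top U: go to q_0, push ε → (q_0, ε, $)
  ε-move, top $: go to q_0, push U$ → (q_0, ε, U$)
All input consumed in state q_0 with stack U$.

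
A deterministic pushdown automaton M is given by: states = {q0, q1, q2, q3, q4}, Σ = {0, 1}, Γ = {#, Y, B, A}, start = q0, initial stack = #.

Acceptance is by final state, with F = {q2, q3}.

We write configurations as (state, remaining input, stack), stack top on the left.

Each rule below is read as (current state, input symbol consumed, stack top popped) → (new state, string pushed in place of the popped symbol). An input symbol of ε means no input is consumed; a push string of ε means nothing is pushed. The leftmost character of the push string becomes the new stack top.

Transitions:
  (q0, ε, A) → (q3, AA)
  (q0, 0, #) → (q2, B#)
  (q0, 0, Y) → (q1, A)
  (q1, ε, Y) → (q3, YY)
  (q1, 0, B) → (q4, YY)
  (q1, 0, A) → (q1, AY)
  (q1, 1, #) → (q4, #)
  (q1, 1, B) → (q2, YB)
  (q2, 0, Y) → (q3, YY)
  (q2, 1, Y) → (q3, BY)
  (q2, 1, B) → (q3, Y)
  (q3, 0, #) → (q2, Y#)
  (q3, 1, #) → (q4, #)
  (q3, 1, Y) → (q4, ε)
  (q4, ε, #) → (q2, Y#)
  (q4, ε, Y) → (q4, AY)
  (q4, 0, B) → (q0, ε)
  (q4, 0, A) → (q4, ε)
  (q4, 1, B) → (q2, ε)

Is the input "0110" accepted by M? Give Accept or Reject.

(q0, 0110, #)
  read 0, top #: go to q2, push B# → (q2, 110, B#)
  read 1, top B: go to q3, push Y → (q3, 10, Y#)
  read 1, top Y: go to q4, push ε → (q4, 0, #)
  ε-move, top #: go to q2, push Y# → (q2, 0, Y#)
  read 0, top Y: go to q3, push YY → (q3, ε, YY#)
All input consumed; state q3 ∈ F.

Accept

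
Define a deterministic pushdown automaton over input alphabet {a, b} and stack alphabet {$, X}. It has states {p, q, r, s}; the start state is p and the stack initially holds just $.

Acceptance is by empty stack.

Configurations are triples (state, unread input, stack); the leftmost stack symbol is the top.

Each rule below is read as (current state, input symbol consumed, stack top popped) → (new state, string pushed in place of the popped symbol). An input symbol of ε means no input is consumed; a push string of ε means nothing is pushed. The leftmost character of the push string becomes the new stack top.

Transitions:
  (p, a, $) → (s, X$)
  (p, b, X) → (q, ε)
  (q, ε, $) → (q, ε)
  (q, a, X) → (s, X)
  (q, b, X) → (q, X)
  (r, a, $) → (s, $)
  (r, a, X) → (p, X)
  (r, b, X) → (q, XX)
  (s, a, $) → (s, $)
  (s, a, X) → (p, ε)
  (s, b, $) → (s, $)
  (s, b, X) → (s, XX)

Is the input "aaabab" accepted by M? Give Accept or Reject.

Accept

(p, aaabab, $)
  read a, top $: go to s, push X$ → (s, aabab, X$)
  read a, top X: go to p, push ε → (p, abab, $)
  read a, top $: go to s, push X$ → (s, bab, X$)
  read b, top X: go to s, push XX → (s, ab, XX$)
  read a, top X: go to p, push ε → (p, b, X$)
  read b, top X: go to q, push ε → (q, ε, $)
  ε-move, top $: go to q, push ε → (q, ε, ε)
All input consumed and the stack is empty.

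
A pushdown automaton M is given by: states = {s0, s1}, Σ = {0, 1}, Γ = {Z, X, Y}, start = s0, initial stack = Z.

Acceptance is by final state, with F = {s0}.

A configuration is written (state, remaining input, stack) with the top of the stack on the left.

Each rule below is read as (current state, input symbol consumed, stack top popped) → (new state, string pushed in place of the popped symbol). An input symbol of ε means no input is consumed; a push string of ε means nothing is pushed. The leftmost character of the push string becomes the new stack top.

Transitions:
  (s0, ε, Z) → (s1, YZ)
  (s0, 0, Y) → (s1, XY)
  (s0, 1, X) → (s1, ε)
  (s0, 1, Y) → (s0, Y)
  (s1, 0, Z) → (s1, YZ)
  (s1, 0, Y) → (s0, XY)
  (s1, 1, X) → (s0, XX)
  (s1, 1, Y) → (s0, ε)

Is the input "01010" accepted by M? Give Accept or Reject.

One accepting computation: (s0, 01010, Z) ⊢ (s1, 01010, YZ) ⊢ (s0, 1010, XYZ) ⊢ (s1, 010, YZ) ⊢ (s0, 10, XYZ) ⊢ (s1, 0, YZ) ⊢ (s0, ε, XYZ)
All input consumed and state s0 ∈ F.

Accept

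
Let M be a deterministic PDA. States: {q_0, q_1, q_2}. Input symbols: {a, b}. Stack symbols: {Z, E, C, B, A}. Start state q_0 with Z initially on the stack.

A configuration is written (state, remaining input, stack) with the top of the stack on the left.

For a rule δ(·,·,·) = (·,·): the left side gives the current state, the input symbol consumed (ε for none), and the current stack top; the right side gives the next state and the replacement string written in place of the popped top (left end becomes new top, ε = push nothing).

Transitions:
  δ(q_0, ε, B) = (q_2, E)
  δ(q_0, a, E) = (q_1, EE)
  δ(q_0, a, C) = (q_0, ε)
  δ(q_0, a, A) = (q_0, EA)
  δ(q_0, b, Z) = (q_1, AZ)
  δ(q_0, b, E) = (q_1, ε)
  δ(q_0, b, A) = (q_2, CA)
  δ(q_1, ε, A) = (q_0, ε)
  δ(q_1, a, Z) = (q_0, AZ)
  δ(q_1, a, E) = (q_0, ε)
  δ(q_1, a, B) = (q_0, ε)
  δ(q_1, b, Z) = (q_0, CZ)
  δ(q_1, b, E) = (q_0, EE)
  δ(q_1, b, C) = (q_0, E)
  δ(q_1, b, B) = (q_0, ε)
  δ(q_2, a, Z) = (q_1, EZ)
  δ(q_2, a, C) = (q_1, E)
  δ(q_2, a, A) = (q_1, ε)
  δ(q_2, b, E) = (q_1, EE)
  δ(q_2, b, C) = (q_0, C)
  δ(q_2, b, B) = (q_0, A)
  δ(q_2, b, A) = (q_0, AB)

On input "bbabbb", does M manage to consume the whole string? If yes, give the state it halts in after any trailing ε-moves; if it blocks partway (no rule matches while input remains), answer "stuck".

stuck

(q_0, bbabbb, Z) ⊢ (q_1, babbb, AZ) ⊢ (q_0, babbb, Z) ⊢ (q_1, abbb, AZ) ⊢ (q_0, abbb, Z)
No transition for (q_0, a, top Z); M blocks with input abbb remaining.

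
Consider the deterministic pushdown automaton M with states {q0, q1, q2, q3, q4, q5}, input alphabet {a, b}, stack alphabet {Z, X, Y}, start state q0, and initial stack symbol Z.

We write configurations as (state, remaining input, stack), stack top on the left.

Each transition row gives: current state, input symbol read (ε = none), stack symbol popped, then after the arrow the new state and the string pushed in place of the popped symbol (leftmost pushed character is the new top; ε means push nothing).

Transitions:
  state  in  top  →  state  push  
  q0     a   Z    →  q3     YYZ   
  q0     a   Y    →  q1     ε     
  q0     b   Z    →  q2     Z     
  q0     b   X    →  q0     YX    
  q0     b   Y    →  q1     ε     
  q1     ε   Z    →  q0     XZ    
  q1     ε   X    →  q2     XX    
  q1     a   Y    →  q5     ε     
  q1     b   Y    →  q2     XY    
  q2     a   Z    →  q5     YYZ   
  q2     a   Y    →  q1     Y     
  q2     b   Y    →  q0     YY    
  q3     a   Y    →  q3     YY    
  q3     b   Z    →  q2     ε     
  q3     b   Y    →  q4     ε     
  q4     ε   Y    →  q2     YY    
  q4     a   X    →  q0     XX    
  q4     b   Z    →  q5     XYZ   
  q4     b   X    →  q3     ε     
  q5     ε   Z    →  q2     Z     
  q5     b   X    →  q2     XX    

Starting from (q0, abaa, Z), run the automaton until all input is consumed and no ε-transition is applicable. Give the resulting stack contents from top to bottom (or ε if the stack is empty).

(q0, abaa, Z)
  read a, top Z: go to q3, push YYZ → (q3, baa, YYZ)
  read b, top Y: go to q4, push ε → (q4, aa, YZ)
  ε-move, top Y: go to q2, push YY → (q2, aa, YYZ)
  read a, top Y: go to q1, push Y → (q1, a, YYZ)
  read a, top Y: go to q5, push ε → (q5, ε, YZ)
All input consumed in state q5 with stack YZ.

YZ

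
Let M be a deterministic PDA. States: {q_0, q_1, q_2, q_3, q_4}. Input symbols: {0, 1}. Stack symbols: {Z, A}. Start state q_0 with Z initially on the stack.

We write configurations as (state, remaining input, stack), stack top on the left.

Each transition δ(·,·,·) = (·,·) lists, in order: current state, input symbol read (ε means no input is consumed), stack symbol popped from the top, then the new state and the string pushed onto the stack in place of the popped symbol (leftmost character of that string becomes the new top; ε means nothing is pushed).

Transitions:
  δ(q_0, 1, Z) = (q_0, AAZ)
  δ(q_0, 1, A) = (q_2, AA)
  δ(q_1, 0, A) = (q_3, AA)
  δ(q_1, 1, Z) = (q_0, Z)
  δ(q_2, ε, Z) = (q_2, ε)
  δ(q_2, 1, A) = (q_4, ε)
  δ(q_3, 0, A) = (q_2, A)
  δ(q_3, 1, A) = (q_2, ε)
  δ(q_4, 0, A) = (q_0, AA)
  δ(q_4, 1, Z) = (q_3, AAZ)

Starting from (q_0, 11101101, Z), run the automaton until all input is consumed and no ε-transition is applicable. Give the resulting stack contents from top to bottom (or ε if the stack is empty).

(q_0, 11101101, Z) ⊢ (q_0, 1101101, AAZ) ⊢ (q_2, 101101, AAAZ) ⊢ (q_4, 01101, AAZ) ⊢ (q_0, 1101, AAAZ) ⊢ (q_2, 101, AAAAZ) ⊢ (q_4, 01, AAAZ) ⊢ (q_0, 1, AAAAZ) ⊢ (q_2, ε, AAAAAZ)
All input consumed in state q_2 with stack AAAAAZ.

AAAAAZ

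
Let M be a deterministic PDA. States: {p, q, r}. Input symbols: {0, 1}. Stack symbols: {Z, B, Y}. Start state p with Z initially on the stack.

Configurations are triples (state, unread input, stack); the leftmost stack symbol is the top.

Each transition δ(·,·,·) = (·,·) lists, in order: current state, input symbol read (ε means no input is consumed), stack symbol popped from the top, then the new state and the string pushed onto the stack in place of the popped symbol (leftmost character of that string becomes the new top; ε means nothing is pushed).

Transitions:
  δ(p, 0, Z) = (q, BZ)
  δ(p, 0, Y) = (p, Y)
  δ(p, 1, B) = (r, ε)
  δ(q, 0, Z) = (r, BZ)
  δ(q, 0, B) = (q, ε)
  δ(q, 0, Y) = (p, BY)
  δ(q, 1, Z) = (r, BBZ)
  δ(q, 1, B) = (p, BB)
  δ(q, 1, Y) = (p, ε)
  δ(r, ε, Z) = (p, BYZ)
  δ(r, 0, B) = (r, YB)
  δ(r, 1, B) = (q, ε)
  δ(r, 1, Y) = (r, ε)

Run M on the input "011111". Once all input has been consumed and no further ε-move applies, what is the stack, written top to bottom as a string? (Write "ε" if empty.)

BZ

(p, 011111, Z) ⊢ (q, 11111, BZ) ⊢ (p, 1111, BBZ) ⊢ (r, 111, BZ) ⊢ (q, 11, Z) ⊢ (r, 1, BBZ) ⊢ (q, ε, BZ)
All input consumed in state q with stack BZ.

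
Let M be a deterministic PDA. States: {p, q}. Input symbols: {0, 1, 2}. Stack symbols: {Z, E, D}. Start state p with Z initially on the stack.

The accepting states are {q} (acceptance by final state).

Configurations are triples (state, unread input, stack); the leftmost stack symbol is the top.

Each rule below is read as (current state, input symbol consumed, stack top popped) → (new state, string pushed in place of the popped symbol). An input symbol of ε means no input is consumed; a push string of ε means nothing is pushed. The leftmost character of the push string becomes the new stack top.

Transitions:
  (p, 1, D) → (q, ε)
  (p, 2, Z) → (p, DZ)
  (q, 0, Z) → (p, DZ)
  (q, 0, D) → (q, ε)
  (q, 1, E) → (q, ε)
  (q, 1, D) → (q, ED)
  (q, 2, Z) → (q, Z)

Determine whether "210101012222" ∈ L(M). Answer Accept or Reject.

Accept

(p, 210101012222, Z)
  read 2, top Z: go to p, push DZ → (p, 10101012222, DZ)
  read 1, top D: go to q, push ε → (q, 0101012222, Z)
  read 0, top Z: go to p, push DZ → (p, 101012222, DZ)
  read 1, top D: go to q, push ε → (q, 01012222, Z)
  read 0, top Z: go to p, push DZ → (p, 1012222, DZ)
  read 1, top D: go to q, push ε → (q, 012222, Z)
  read 0, top Z: go to p, push DZ → (p, 12222, DZ)
  read 1, top D: go to q, push ε → (q, 2222, Z)
  read 2, top Z: go to q, push Z → (q, 222, Z)
  read 2, top Z: go to q, push Z → (q, 22, Z)
  read 2, top Z: go to q, push Z → (q, 2, Z)
  read 2, top Z: go to q, push Z → (q, ε, Z)
All input consumed; state q ∈ F.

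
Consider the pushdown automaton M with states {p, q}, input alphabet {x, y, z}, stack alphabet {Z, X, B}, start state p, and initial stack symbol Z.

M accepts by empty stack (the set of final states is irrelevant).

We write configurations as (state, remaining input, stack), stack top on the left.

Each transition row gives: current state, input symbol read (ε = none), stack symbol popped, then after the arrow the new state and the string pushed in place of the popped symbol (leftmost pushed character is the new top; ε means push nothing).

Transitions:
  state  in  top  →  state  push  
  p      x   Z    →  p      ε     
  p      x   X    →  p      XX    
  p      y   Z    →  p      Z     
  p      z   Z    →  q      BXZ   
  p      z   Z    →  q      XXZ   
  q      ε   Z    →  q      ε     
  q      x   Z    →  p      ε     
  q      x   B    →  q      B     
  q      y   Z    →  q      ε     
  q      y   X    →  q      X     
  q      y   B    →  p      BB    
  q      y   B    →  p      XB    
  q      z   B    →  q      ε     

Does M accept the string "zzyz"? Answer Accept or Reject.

Reject

No computation consumes all input and empties the stack.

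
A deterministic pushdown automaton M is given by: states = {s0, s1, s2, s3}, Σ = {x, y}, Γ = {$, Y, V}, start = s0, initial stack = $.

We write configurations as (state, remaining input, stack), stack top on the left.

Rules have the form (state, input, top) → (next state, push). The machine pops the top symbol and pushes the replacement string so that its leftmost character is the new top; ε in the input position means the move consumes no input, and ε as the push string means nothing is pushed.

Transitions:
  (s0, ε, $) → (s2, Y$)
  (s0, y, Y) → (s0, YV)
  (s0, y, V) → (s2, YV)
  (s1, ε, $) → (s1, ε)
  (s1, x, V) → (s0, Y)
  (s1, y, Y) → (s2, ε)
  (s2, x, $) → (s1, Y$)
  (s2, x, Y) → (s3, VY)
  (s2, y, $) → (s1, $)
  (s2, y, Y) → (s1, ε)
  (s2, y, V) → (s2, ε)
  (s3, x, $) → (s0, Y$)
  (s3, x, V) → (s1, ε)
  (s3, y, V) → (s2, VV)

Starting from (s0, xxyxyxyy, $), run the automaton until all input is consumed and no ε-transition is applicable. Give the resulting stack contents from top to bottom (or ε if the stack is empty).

(s0, xxyxyxyy, $)
  ε-move, top $: go to s2, push Y$ → (s2, xxyxyxyy, Y$)
  read x, top Y: go to s3, push VY → (s3, xyxyxyy, VY$)
  read x, top V: go to s1, push ε → (s1, yxyxyy, Y$)
  read y, top Y: go to s2, push ε → (s2, xyxyy, $)
  read x, top $: go to s1, push Y$ → (s1, yxyy, Y$)
  read y, top Y: go to s2, push ε → (s2, xyy, $)
  read x, top $: go to s1, push Y$ → (s1, yy, Y$)
  read y, top Y: go to s2, push ε → (s2, y, $)
  read y, top $: go to s1, push $ → (s1, ε, $)
  ε-move, top $: go to s1, push ε → (s1, ε, ε)
All input consumed in state s1 with stack ε.

ε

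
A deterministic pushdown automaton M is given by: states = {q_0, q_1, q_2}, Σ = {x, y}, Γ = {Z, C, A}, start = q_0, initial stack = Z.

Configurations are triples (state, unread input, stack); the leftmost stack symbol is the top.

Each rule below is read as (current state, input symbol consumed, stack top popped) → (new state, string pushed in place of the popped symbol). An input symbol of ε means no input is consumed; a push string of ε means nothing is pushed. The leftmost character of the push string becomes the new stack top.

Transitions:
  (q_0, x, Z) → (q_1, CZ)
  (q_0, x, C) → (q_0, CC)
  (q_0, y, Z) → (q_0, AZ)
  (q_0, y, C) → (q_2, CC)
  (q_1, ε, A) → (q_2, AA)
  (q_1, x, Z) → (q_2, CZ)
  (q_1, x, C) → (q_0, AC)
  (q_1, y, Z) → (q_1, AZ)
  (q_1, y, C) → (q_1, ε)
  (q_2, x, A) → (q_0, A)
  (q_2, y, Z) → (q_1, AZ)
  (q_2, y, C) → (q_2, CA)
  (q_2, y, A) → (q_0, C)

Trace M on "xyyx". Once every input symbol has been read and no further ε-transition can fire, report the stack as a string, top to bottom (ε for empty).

(q_0, xyyx, Z) ⊢ (q_1, yyx, CZ) ⊢ (q_1, yx, Z) ⊢ (q_1, x, AZ) ⊢ (q_2, x, AAZ) ⊢ (q_0, ε, AAZ)
All input consumed in state q_0 with stack AAZ.

AAZ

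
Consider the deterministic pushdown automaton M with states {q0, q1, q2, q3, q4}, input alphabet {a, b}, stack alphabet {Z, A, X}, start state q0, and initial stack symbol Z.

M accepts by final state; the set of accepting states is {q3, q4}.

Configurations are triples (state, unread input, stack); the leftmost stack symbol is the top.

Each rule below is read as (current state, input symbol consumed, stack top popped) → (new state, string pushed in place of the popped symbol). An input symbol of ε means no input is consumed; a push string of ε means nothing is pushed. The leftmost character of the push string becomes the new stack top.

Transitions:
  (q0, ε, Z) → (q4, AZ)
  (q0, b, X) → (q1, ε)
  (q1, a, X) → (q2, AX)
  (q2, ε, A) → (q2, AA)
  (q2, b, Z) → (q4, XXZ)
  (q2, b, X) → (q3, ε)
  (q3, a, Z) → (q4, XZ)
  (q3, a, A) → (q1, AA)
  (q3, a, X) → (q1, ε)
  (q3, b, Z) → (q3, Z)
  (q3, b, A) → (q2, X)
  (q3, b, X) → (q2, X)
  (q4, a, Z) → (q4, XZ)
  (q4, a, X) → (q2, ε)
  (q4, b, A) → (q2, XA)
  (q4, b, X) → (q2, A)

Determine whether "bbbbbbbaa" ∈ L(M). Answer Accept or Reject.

(q0, bbbbbbbaa, Z)
  ε-move, top Z: go to q4, push AZ → (q4, bbbbbbbaa, AZ)
  read b, top A: go to q2, push XA → (q2, bbbbbbaa, XAZ)
  read b, top X: go to q3, push ε → (q3, bbbbbaa, AZ)
  read b, top A: go to q2, push X → (q2, bbbbaa, XZ)
  read b, top X: go to q3, push ε → (q3, bbbaa, Z)
  read b, top Z: go to q3, push Z → (q3, bbaa, Z)
  read b, top Z: go to q3, push Z → (q3, baa, Z)
  read b, top Z: go to q3, push Z → (q3, aa, Z)
  read a, top Z: go to q4, push XZ → (q4, a, XZ)
  read a, top X: go to q2, push ε → (q2, ε, Z)
All input consumed; state q2 ∉ F and no further ε-move applies.

Reject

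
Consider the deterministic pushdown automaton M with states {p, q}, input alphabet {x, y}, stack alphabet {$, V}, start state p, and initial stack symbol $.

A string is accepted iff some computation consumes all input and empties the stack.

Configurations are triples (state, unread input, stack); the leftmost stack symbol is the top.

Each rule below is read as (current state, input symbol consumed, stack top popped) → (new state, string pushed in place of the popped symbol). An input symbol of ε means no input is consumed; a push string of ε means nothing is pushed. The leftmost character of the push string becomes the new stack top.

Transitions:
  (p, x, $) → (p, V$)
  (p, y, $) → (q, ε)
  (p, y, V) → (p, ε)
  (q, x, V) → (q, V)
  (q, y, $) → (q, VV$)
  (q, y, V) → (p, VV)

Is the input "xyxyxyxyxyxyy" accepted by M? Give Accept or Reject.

(p, xyxyxyxyxyxyy, $)
  read x, top $: go to p, push V$ → (p, yxyxyxyxyxyy, V$)
  read y, top V: go to p, push ε → (p, xyxyxyxyxyy, $)
  read x, top $: go to p, push V$ → (p, yxyxyxyxyy, V$)
  read y, top V: go to p, push ε → (p, xyxyxyxyy, $)
  read x, top $: go to p, push V$ → (p, yxyxyxyy, V$)
  read y, top V: go to p, push ε → (p, xyxyxyy, $)
  read x, top $: go to p, push V$ → (p, yxyxyy, V$)
  read y, top V: go to p, push ε → (p, xyxyy, $)
  read x, top $: go to p, push V$ → (p, yxyy, V$)
  read y, top V: go to p, push ε → (p, xyy, $)
  read x, top $: go to p, push V$ → (p, yy, V$)
  read y, top V: go to p, push ε → (p, y, $)
  read y, top $: go to q, push ε → (q, ε, ε)
All input consumed and the stack is empty.

Accept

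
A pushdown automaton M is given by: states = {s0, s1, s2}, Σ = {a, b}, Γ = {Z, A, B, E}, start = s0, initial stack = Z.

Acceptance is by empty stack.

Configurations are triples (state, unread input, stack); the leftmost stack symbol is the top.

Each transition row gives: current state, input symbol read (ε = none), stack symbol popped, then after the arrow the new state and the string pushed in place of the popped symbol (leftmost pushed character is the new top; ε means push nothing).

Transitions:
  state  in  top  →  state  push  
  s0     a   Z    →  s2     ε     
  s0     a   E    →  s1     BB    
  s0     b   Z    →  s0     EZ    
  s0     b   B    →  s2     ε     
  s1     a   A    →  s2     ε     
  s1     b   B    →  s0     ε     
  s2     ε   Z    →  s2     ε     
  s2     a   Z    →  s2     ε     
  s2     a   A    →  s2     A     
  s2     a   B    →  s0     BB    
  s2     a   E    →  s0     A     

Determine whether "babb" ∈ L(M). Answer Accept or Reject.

Accept

One accepting computation: (s0, babb, Z) ⊢ (s0, abb, EZ) ⊢ (s1, bb, BBZ) ⊢ (s0, b, BZ) ⊢ (s2, ε, Z) ⊢ (s2, ε, ε)
All input consumed and the stack is empty.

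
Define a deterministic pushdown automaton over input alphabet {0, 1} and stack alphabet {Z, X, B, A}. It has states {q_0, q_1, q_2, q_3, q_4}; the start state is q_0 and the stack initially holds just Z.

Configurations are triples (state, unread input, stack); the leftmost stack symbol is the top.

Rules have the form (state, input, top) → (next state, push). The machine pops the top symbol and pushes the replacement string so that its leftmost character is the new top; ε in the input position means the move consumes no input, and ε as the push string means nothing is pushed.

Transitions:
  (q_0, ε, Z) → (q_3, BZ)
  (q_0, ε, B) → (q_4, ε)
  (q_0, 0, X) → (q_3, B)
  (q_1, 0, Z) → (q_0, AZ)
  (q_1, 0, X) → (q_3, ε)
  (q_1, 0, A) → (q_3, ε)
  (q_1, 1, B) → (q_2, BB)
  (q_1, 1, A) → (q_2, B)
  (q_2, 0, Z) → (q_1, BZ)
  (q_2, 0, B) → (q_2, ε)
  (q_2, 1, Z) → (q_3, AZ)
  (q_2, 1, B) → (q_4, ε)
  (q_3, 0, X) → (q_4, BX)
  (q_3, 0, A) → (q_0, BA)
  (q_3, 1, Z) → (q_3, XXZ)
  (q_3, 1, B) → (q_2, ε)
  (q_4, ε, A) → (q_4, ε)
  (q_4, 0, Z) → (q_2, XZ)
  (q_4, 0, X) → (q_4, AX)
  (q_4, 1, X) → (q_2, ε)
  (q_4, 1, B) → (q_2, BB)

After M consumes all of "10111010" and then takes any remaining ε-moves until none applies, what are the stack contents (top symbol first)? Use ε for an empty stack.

XZ

(q_0, 10111010, Z)
  ε-move, top Z: go to q_3, push BZ → (q_3, 10111010, BZ)
  read 1, top B: go to q_2, push ε → (q_2, 0111010, Z)
  read 0, top Z: go to q_1, push BZ → (q_1, 111010, BZ)
  read 1, top B: go to q_2, push BB → (q_2, 11010, BBZ)
  read 1, top B: go to q_4, push ε → (q_4, 1010, BZ)
  read 1, top B: go to q_2, push BB → (q_2, 010, BBZ)
  read 0, top B: go to q_2, push ε → (q_2, 10, BZ)
  read 1, top B: go to q_4, push ε → (q_4, 0, Z)
  read 0, top Z: go to q_2, push XZ → (q_2, ε, XZ)
All input consumed in state q_2 with stack XZ.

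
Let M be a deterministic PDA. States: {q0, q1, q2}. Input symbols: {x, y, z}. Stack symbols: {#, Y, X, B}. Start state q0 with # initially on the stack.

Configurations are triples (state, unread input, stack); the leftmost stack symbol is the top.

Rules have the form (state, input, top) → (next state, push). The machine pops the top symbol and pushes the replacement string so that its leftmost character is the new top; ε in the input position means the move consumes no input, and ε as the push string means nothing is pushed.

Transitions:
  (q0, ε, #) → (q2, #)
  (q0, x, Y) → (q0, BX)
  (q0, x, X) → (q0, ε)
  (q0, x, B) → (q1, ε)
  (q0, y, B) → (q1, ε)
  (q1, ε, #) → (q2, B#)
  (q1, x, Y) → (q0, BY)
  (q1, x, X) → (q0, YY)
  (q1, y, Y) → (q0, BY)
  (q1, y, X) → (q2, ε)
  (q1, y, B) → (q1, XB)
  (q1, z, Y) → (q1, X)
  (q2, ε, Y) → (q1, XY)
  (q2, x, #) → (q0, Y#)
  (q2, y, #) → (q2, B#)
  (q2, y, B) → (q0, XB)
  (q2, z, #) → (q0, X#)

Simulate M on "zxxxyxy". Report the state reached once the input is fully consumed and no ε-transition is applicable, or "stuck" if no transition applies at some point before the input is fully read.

(q0, zxxxyxy, #)
  ε-move, top #: go to q2, push # → (q2, zxxxyxy, #)
  read z, top #: go to q0, push X# → (q0, xxxyxy, X#)
  read x, top X: go to q0, push ε → (q0, xxyxy, #)
  ε-move, top #: go to q2, push # → (q2, xxyxy, #)
  read x, top #: go to q0, push Y# → (q0, xyxy, Y#)
  read x, top Y: go to q0, push BX → (q0, yxy, BX#)
  read y, top B: go to q1, push ε → (q1, xy, X#)
  read x, top X: go to q0, push YY → (q0, y, YY#)
No transition for (q0, y, top Y); M blocks with input y remaining.

stuck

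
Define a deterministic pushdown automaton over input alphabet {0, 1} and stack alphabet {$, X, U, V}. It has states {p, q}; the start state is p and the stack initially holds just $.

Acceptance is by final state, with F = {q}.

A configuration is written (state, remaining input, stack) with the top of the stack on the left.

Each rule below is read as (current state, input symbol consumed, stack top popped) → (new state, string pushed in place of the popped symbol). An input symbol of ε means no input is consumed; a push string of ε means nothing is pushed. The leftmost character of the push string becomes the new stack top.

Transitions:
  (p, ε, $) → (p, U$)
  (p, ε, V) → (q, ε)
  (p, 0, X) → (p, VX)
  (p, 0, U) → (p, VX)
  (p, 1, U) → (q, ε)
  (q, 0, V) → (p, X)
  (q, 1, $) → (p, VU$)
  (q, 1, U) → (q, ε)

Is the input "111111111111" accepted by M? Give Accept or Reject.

Accept

(p, 111111111111, $) ⊢ (p, 111111111111, U$) ⊢ (q, 11111111111, $) ⊢ (p, 1111111111, VU$) ⊢ (q, 1111111111, U$) ⊢ (q, 111111111, $) ⊢ (p, 11111111, VU$) ⊢ (q, 11111111, U$) ⊢ (q, 1111111, $) ⊢ (p, 111111, VU$) ⊢ (q, 111111, U$) ⊢ (q, 11111, $) ⊢ (p, 1111, VU$) ⊢ (q, 1111, U$) ⊢ (q, 111, $) ⊢ (p, 11, VU$) ⊢ (q, 11, U$) ⊢ (q, 1, $) ⊢ (p, ε, VU$) ⊢ (q, ε, U$)
All input consumed; state q ∈ F.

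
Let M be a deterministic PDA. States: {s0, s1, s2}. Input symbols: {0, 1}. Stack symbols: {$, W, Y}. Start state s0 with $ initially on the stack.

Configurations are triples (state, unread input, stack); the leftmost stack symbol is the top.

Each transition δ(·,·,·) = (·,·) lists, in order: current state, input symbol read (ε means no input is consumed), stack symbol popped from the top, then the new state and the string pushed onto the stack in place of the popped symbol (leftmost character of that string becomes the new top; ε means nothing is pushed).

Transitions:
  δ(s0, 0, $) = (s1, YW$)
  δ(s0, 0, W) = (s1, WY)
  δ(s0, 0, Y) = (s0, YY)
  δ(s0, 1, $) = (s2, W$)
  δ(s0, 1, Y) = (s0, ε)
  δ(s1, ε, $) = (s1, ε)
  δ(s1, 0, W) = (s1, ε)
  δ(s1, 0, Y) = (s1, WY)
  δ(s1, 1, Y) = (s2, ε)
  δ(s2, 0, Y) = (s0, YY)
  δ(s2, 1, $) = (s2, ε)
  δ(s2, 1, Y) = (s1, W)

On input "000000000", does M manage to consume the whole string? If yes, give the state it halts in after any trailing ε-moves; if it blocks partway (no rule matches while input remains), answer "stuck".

(s0, 000000000, $) ⊢ (s1, 00000000, YW$) ⊢ (s1, 0000000, WYW$) ⊢ (s1, 000000, YW$) ⊢ (s1, 00000, WYW$) ⊢ (s1, 0000, YW$) ⊢ (s1, 000, WYW$) ⊢ (s1, 00, YW$) ⊢ (s1, 0, WYW$) ⊢ (s1, ε, YW$)
All input consumed; M is in state s1.

s1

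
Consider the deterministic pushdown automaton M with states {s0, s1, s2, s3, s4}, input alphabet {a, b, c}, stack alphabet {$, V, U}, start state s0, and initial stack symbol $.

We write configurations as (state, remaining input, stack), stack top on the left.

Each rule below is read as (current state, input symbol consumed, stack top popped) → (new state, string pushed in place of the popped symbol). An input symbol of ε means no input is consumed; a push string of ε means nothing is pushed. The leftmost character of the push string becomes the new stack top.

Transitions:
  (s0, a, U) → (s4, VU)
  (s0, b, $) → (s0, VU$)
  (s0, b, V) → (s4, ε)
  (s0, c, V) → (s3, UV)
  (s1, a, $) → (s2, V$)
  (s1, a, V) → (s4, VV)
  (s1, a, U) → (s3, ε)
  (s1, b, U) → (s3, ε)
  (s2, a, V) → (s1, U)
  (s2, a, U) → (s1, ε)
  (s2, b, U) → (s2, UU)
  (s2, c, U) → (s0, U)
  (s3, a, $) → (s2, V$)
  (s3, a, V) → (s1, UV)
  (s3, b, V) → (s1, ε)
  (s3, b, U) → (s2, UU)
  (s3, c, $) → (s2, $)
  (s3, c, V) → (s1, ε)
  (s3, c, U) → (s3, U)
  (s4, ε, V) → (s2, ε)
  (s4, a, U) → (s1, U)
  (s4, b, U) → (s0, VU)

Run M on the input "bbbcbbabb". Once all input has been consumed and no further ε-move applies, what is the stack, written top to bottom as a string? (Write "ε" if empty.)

UUVU$

(s0, bbbcbbabb, $) ⊢ (s0, bbcbbabb, VU$) ⊢ (s4, bcbbabb, U$) ⊢ (s0, cbbabb, VU$) ⊢ (s3, bbabb, UVU$) ⊢ (s2, babb, UUVU$) ⊢ (s2, abb, UUUVU$) ⊢ (s1, bb, UUVU$) ⊢ (s3, b, UVU$) ⊢ (s2, ε, UUVU$)
All input consumed in state s2 with stack UUVU$.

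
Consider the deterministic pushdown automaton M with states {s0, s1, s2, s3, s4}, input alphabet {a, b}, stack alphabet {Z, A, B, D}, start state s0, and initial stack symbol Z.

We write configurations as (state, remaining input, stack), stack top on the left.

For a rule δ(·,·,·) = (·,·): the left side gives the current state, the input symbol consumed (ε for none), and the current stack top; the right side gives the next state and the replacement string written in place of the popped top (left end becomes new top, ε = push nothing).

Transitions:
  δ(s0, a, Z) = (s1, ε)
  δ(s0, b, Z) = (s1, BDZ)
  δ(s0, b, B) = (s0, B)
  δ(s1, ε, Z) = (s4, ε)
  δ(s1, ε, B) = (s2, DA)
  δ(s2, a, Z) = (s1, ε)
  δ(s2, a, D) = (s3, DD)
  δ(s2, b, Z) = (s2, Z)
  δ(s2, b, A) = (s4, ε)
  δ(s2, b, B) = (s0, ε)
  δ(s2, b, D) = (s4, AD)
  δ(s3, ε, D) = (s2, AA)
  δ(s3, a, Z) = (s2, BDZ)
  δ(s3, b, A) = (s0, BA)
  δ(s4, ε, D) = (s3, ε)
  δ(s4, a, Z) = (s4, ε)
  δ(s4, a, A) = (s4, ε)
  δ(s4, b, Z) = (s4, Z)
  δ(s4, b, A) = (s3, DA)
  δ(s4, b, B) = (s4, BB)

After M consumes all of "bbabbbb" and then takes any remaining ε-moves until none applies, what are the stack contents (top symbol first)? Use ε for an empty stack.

BADZ

(s0, bbabbbb, Z)
  read b, top Z: go to s1, push BDZ → (s1, babbbb, BDZ)
  ε-move, top B: go to s2, push DA → (s2, babbbb, DADZ)
  read b, top D: go to s4, push AD → (s4, abbbb, ADADZ)
  read a, top A: go to s4, push ε → (s4, bbbb, DADZ)
  ε-move, top D: go to s3, push ε → (s3, bbbb, ADZ)
  read b, top A: go to s0, push BA → (s0, bbb, BADZ)
  read b, top B: go to s0, push B → (s0, bb, BADZ)
  read b, top B: go to s0, push B → (s0, b, BADZ)
  read b, top B: go to s0, push B → (s0, ε, BADZ)
All input consumed in state s0 with stack BADZ.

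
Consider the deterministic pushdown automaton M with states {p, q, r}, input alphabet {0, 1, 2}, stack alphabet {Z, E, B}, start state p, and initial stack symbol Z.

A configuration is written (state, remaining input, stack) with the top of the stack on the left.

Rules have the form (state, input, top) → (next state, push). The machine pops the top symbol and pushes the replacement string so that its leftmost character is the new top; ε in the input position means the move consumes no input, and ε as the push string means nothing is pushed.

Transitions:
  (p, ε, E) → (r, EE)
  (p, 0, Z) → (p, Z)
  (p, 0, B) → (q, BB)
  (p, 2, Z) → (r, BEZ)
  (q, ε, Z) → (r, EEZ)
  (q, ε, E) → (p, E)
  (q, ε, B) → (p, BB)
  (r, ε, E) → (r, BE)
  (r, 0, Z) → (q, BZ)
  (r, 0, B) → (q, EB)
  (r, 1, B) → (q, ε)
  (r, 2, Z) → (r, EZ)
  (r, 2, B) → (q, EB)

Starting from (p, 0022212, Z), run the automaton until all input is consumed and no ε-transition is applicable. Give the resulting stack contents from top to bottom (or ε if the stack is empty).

BEEBEEEBEEBEZ

(p, 0022212, Z)
  read 0, top Z: go to p, push Z → (p, 022212, Z)
  read 0, top Z: go to p, push Z → (p, 22212, Z)
  read 2, top Z: go to r, push BEZ → (r, 2212, BEZ)
  read 2, top B: go to q, push EB → (q, 212, EBEZ)
  ε-move, top E: go to p, push E → (p, 212, EBEZ)
  ε-move, top E: go to r, push EE → (r, 212, EEBEZ)
  ε-move, top E: go to r, push BE → (r, 212, BEEBEZ)
  read 2, top B: go to q, push EB → (q, 12, EBEEBEZ)
  ε-move, top E: go to p, push E → (p, 12, EBEEBEZ)
  ε-move, top E: go to r, push EE → (r, 12, EEBEEBEZ)
  ε-move, top E: go to r, push BE → (r, 12, BEEBEEBEZ)
  read 1, top B: go to q, push ε → (q, 2, EEBEEBEZ)
  ε-move, top E: go to p, push E → (p, 2, EEBEEBEZ)
  ε-move, top E: go to r, push EE → (r, 2, EEEBEEBEZ)
  ε-move, top E: go to r, push BE → (r, 2, BEEEBEEBEZ)
  read 2, top B: go to q, push EB → (q, ε, EBEEEBEEBEZ)
  ε-move, top E: go to p, push E → (p, ε, EBEEEBEEBEZ)
  ε-move, top E: go to r, push EE → (r, ε, EEBEEEBEEBEZ)
  ε-move, top E: go to r, push BE → (r, ε, BEEBEEEBEEBEZ)
All input consumed in state r with stack BEEBEEEBEEBEZ.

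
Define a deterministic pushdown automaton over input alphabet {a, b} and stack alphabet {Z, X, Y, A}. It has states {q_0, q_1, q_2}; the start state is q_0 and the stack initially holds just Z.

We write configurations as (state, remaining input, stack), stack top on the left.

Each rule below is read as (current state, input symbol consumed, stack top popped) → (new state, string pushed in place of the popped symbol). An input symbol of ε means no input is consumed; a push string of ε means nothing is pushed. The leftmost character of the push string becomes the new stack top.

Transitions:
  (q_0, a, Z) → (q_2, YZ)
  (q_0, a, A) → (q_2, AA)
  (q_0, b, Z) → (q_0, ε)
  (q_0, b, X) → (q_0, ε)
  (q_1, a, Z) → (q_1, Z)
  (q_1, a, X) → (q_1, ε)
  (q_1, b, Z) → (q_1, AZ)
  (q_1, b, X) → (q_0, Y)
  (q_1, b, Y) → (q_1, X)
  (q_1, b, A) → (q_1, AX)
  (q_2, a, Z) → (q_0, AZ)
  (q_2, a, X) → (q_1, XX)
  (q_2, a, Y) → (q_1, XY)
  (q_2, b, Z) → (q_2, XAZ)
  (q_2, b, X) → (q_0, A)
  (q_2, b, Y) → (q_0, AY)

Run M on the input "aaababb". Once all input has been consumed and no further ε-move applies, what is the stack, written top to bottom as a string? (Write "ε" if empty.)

(q_0, aaababb, Z)
  read a, top Z: go to q_2, push YZ → (q_2, aababb, YZ)
  read a, top Y: go to q_1, push XY → (q_1, ababb, XYZ)
  read a, top X: go to q_1, push ε → (q_1, babb, YZ)
  read b, top Y: go to q_1, push X → (q_1, abb, XZ)
  read a, top X: go to q_1, push ε → (q_1, bb, Z)
  read b, top Z: go to q_1, push AZ → (q_1, b, AZ)
  read b, top A: go to q_1, push AX → (q_1, ε, AXZ)
All input consumed in state q_1 with stack AXZ.

AXZ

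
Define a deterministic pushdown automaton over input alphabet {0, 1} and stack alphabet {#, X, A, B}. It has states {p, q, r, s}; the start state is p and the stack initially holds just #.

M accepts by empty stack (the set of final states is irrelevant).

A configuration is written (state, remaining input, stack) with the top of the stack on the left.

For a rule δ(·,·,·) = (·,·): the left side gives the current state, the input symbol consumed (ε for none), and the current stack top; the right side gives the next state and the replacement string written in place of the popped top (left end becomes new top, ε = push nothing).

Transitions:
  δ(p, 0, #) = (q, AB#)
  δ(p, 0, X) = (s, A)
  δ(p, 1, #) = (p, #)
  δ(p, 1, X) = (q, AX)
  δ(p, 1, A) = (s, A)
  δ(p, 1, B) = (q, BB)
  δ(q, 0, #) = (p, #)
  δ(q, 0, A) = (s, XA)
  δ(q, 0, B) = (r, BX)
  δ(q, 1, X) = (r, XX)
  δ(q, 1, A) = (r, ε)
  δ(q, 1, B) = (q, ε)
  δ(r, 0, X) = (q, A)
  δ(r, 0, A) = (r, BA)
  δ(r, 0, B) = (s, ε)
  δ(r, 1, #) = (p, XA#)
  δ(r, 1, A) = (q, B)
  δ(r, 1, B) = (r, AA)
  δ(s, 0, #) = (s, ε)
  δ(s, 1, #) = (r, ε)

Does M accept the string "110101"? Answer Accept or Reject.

(p, 110101, #)
  read 1, top #: go to p, push # → (p, 10101, #)
  read 1, top #: go to p, push # → (p, 0101, #)
  read 0, top #: go to q, push AB# → (q, 101, AB#)
  read 1, top A: go to r, push ε → (r, 01, B#)
  read 0, top B: go to s, push ε → (s, 1, #)
  read 1, top #: go to r, push ε → (r, ε, ε)
All input consumed and the stack is empty.

Accept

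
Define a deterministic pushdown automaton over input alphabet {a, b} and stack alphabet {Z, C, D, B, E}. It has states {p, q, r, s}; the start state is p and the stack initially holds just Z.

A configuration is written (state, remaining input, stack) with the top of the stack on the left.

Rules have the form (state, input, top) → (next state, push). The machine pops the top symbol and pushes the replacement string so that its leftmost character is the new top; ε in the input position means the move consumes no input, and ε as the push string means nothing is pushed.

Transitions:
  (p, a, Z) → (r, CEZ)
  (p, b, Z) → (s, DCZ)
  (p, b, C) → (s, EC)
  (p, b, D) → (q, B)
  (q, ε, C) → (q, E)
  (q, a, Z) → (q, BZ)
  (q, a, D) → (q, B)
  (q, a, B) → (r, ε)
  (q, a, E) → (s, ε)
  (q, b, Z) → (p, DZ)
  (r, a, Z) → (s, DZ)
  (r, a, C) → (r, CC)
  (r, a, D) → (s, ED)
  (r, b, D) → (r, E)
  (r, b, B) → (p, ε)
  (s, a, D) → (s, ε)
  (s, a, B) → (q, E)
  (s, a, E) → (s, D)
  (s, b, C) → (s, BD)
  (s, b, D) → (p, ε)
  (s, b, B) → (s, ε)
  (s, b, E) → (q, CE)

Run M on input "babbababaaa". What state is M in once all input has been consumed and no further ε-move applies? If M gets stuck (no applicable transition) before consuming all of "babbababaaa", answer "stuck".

stuck

(p, babbababaaa, Z) ⊢ (s, abbababaaa, DCZ) ⊢ (s, bbababaaa, CZ) ⊢ (s, bababaaa, BDZ) ⊢ (s, ababaaa, DZ) ⊢ (s, babaaa, Z)
No transition for (s, b, top Z); M blocks with input babaaa remaining.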